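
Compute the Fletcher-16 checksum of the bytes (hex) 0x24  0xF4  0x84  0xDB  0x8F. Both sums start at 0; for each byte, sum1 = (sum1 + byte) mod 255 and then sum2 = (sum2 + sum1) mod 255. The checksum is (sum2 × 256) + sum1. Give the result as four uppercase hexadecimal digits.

5D09

Running sums (mod 255):
  after byte 0 (0x24): sum1=36, sum2=36
  after byte 1 (0xF4): sum1=25, sum2=61
  after byte 2 (0x84): sum1=157, sum2=218
  after byte 3 (0xDB): sum1=121, sum2=84
  after byte 4 (0x8F): sum1=9, sum2=93
Checksum = sum2·256 + sum1 = 93·256 + 9 = 23817 = 0x5D09.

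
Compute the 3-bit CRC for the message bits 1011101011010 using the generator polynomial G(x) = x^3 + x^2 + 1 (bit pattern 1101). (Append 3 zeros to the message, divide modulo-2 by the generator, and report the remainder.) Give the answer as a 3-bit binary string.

Append 3 zeros: 1011101011010000. Divide by 1101 (XOR where the leading bit is 1):
  pos 0: 1011 XOR 1101 = 0110
  pos 1: 1101 XOR 1101 = 0000
  pos 6: 1011 XOR 1101 = 0110
  pos 7: 1100 XOR 1101 = 0001
  pos 10: 1100 XOR 1101 = 0001
Remainder (last 3 bits) = 100. This is the CRC / FCS.

100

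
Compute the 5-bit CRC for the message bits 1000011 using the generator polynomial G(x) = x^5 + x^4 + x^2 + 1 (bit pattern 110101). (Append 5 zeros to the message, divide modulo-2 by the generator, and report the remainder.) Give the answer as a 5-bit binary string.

00100

Append 5 zeros: 100001100000. Divide by 110101 (XOR where the leading bit is 1):
  pos 0: 100001 XOR 110101 = 010100
  pos 1: 101001 XOR 110101 = 011100
  pos 2: 111000 XOR 110101 = 001101
  pos 4: 110100 XOR 110101 = 000001
Remainder (last 5 bits) = 00100. This is the CRC / FCS.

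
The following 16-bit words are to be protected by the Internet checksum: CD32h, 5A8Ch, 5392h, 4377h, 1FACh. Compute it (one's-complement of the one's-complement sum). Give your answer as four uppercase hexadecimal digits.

One's-complement addition (fold any carry out of bit 15 back into bit 0):
  0xCD32 + 0x5A8C = 0x127BE → wrap carry → 0x27BF
  0x27BF + 0x5392 = 0x07B51
  0x7B51 + 0x4377 = 0x0BEC8
  0xBEC8 + 0x1FAC = 0x0DE74
One's-complement sum = 0xDE74.
Checksum = ~0xDE74 & 0xFFFF = 0x218B.

218B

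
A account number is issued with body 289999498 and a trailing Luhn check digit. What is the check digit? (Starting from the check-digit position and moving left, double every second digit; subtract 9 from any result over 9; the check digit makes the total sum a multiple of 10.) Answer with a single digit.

8

Partial digits right→left: 8 9 4 9 9 9 9 8 2
Double every second digit counting from the check-digit position (so the 1st, 3rd, 5th, ... of the partial from the right).
  doubled (with −9 where >9): 7 8 9 9 4 → sum 37
  kept as-is: 9 9 9 8 → sum 35
Total = 37 + 35 = 72.
Check digit = (10 − (72 mod 10)) mod 10 = 8.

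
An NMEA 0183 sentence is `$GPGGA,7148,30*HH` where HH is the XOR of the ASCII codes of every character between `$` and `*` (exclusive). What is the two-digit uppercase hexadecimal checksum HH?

XOR the ASCII codes of the payload characters:
  'G' = 0x47 → acc = 0x47
  'P' = 0x50 → acc = 0x17
  'G' = 0x47 → acc = 0x50
  'G' = 0x47 → acc = 0x17
  'A' = 0x41 → acc = 0x56
  ',' = 0x2C → acc = 0x7A
  '7' = 0x37 → acc = 0x4D
  '1' = 0x31 → acc = 0x7C
  '4' = 0x34 → acc = 0x48
  '8' = 0x38 → acc = 0x70
  ',' = 0x2C → acc = 0x5C
  '3' = 0x33 → acc = 0x6F
  '0' = 0x30 → acc = 0x5F
Checksum = 0x5F.

5F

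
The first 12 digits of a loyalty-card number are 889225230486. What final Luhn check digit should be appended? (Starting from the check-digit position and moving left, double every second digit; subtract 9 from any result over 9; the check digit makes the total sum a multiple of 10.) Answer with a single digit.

2

Partial digits right→left: 6 8 4 0 3 2 5 2 2 9 8 8
Double every second digit counting from the check-digit position (so the 1st, 3rd, 5th, ... of the partial from the right).
  doubled (with −9 where >9): 3 8 6 1 4 7 → sum 29
  kept as-is: 8 0 2 2 9 8 → sum 29
Total = 29 + 29 = 58.
Check digit = (10 − (58 mod 10)) mod 10 = 2.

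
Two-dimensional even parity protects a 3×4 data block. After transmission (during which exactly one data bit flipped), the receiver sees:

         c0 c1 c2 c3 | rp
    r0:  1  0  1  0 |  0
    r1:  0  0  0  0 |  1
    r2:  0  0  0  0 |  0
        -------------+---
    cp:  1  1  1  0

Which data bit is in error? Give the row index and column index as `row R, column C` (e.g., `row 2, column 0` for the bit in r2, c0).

row 1, column 1

Recompute each row's even parity and compare to rp:
  r0: data parity 0, sent rp 0 → ok
  r1: data parity 0, sent rp 1 → mismatch
  r2: data parity 0, sent rp 0 → ok
Recompute each column's even parity and compare to cp:
  c0: data parity 1, sent cp 1 → ok
  c1: data parity 0, sent cp 1 → mismatch
  c2: data parity 1, sent cp 1 → ok
  c3: data parity 0, sent cp 0 → ok
Exactly one row (r1) and one column (c1) fail → the flipped bit is at their intersection.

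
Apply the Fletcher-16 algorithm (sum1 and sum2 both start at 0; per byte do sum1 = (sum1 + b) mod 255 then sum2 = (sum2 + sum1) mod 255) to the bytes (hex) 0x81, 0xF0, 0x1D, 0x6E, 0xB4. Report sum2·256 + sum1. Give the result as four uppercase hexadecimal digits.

Running sums (mod 255):
  after byte 0 (0x81): sum1=129, sum2=129
  after byte 1 (0xF0): sum1=114, sum2=243
  after byte 2 (0x1D): sum1=143, sum2=131
  after byte 3 (0x6E): sum1=253, sum2=129
  after byte 4 (0xB4): sum1=178, sum2=52
Checksum = sum2·256 + sum1 = 52·256 + 178 = 13490 = 0x34B2.

34B2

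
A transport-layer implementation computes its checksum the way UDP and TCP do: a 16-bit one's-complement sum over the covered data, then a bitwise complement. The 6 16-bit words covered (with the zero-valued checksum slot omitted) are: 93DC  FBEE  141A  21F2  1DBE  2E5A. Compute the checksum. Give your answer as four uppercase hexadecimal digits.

One's-complement addition (fold any carry out of bit 15 back into bit 0):
  0x93DC + 0xFBEE = 0x18FCA → wrap carry → 0x8FCB
  0x8FCB + 0x141A = 0x0A3E5
  0xA3E5 + 0x21F2 = 0x0C5D7
  0xC5D7 + 0x1DBE = 0x0E395
  0xE395 + 0x2E5A = 0x111EF → wrap carry → 0x11F0
One's-complement sum = 0x11F0.
Checksum = ~0x11F0 & 0xFFFF = 0xEE0F.

EE0F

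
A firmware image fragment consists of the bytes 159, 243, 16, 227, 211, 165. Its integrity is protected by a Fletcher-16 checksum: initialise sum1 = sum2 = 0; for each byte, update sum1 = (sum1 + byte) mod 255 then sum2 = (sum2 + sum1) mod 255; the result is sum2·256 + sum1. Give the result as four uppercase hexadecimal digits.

BA01

Running sums (mod 255):
  after byte 0 (159): sum1=159, sum2=159
  after byte 1 (243): sum1=147, sum2=51
  after byte 2 (16): sum1=163, sum2=214
  after byte 3 (227): sum1=135, sum2=94
  after byte 4 (211): sum1=91, sum2=185
  after byte 5 (165): sum1=1, sum2=186
Checksum = sum2·256 + sum1 = 186·256 + 1 = 47617 = 0xBA01.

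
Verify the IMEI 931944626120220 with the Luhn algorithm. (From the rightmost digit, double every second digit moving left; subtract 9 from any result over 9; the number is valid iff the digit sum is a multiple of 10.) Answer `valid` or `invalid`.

From the right, keep odd positions and double even positions (subtract 9 from any doubled value over 9):
  doubled (positions 2,4,...): 4 0 2 4 8 9 6 → sum 33
  kept (positions 1,3,...): 0 2 2 6 6 4 1 9 → sum 30
Total = 63.
63 mod 10 = 3, so the number is invalid.

invalid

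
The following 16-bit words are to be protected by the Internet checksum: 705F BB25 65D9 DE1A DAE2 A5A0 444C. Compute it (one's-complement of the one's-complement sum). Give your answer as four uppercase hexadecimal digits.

CBB6

One's-complement addition (fold any carry out of bit 15 back into bit 0):
  0x705F + 0xBB25 = 0x12B84 → wrap carry → 0x2B85
  0x2B85 + 0x65D9 = 0x0915E
  0x915E + 0xDE1A = 0x16F78 → wrap carry → 0x6F79
  0x6F79 + 0xDAE2 = 0x14A5B → wrap carry → 0x4A5C
  0x4A5C + 0xA5A0 = 0x0EFFC
  0xEFFC + 0x444C = 0x13448 → wrap carry → 0x3449
One's-complement sum = 0x3449.
Checksum = ~0x3449 & 0xFFFF = 0xCBB6.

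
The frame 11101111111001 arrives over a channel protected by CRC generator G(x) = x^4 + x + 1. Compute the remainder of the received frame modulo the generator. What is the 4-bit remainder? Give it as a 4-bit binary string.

1000

Modulo-2 division of 11101111111001 by 10011:
  pos 0: 11101 XOR 10011 = 01110
  pos 1: 11101 XOR 10011 = 01110
  pos 2: 11101 XOR 10011 = 01110
  pos 3: 11101 XOR 10011 = 01110
  pos 4: 11101 XOR 10011 = 01110
  pos 5: 11101 XOR 10011 = 01110
  pos 6: 11101 XOR 10011 = 01110
  pos 7: 11100 XOR 10011 = 01111
  pos 8: 11110 XOR 10011 = 01101
  pos 9: 11011 XOR 10011 = 01000
Remainder = 1000 (nonzero — an error is detected).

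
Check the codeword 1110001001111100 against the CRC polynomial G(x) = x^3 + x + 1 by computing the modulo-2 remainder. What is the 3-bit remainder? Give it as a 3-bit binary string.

Modulo-2 division of 1110001001111100 by 1011:
  pos 0: 1110 XOR 1011 = 0101
  pos 1: 1010 XOR 1011 = 0001
  pos 4: 1010 XOR 1011 = 0001
  pos 7: 1011 XOR 1011 = 0000
  pos 11: 1110 XOR 1011 = 0101
  pos 12: 1010 XOR 1011 = 0001
Remainder = 001 (nonzero — an error is detected).

001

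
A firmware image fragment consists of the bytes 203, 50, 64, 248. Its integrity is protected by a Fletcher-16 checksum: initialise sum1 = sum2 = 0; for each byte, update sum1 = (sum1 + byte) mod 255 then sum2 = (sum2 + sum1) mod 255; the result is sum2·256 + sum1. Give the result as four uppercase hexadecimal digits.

Running sums (mod 255):
  after byte 0 (203): sum1=203, sum2=203
  after byte 1 (50): sum1=253, sum2=201
  after byte 2 (64): sum1=62, sum2=8
  after byte 3 (248): sum1=55, sum2=63
Checksum = sum2·256 + sum1 = 63·256 + 55 = 16183 = 0x3F37.

3F37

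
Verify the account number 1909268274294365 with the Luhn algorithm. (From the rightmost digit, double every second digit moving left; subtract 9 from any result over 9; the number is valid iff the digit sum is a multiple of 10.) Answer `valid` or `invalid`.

From the right, keep odd positions and double even positions (subtract 9 from any doubled value over 9):
  doubled (positions 2,4,...): 3 8 4 5 7 4 0 2 → sum 33
  kept (positions 1,3,...): 5 3 9 4 2 6 9 9 → sum 47
Total = 80.
80 mod 10 = 0, so the number is valid.

valid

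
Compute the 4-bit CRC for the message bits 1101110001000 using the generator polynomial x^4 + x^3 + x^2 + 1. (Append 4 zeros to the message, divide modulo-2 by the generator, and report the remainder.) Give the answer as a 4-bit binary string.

0011

Append 4 zeros: 11011100010000000. Divide by 11101 (XOR where the leading bit is 1):
  pos 0: 11011 XOR 11101 = 00110
  pos 2: 11010 XOR 11101 = 00111
  pos 4: 11100 XOR 11101 = 00001
  pos 8: 11000 XOR 11101 = 00101
  pos 10: 10100 XOR 11101 = 01001
  pos 11: 10010 XOR 11101 = 01111
  pos 12: 11110 XOR 11101 = 00011
Remainder (last 4 bits) = 0011. This is the CRC / FCS.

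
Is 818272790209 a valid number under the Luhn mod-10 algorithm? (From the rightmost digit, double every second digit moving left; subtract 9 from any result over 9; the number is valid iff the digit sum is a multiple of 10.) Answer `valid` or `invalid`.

invalid

From the right, keep odd positions and double even positions (subtract 9 from any doubled value over 9):
  doubled (positions 2,4,...): 0 0 5 5 7 7 → sum 24
  kept (positions 1,3,...): 9 2 9 2 2 1 → sum 25
Total = 49.
49 mod 10 = 9, so the number is invalid.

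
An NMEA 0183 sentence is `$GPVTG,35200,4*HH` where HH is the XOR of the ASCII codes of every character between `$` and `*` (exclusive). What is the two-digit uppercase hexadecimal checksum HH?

52

XOR the ASCII codes of the payload characters:
  'G' = 0x47 → acc = 0x47
  'P' = 0x50 → acc = 0x17
  'V' = 0x56 → acc = 0x41
  'T' = 0x54 → acc = 0x15
  'G' = 0x47 → acc = 0x52
  ',' = 0x2C → acc = 0x7E
  '3' = 0x33 → acc = 0x4D
  '5' = 0x35 → acc = 0x78
  '2' = 0x32 → acc = 0x4A
  '0' = 0x30 → acc = 0x7A
  '0' = 0x30 → acc = 0x4A
  ',' = 0x2C → acc = 0x66
  '4' = 0x34 → acc = 0x52
Checksum = 0x52.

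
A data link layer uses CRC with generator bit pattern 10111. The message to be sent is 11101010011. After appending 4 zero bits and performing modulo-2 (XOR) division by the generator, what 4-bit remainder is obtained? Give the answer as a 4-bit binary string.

Append 4 zeros: 111010100110000. Divide by 10111 (XOR where the leading bit is 1):
  pos 0: 11101 XOR 10111 = 01010
  pos 1: 10100 XOR 10111 = 00011
  pos 4: 11100 XOR 10111 = 01011
  pos 5: 10111 XOR 10111 = 00000
  pos 10: 10000 XOR 10111 = 00111
Remainder (last 4 bits) = 0111. This is the CRC / FCS.

0111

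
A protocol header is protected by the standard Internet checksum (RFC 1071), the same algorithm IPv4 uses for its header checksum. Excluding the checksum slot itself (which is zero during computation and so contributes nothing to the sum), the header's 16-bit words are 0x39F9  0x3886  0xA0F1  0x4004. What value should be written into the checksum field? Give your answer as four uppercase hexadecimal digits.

One's-complement addition (fold any carry out of bit 15 back into bit 0):
  0x39F9 + 0x3886 = 0x0727F
  0x727F + 0xA0F1 = 0x11370 → wrap carry → 0x1371
  0x1371 + 0x4004 = 0x05375
One's-complement sum = 0x5375.
Checksum = ~0x5375 & 0xFFFF = 0xAC8A.

AC8A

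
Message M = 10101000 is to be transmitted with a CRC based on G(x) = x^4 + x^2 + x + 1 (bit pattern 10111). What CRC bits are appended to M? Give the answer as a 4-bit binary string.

0010

Append 4 zeros: 101010000000. Divide by 10111 (XOR where the leading bit is 1):
  pos 0: 10101 XOR 10111 = 00010
  pos 3: 10000 XOR 10111 = 00111
  pos 5: 11100 XOR 10111 = 01011
  pos 6: 10110 XOR 10111 = 00001
Remainder (last 4 bits) = 0010. This is the CRC / FCS.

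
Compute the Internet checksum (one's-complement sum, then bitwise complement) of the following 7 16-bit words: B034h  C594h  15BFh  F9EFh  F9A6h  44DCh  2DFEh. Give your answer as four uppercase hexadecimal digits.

One's-complement addition (fold any carry out of bit 15 back into bit 0):
  0xB034 + 0xC594 = 0x175C8 → wrap carry → 0x75C9
  0x75C9 + 0x15BF = 0x08B88
  0x8B88 + 0xF9EF = 0x18577 → wrap carry → 0x8578
  0x8578 + 0xF9A6 = 0x17F1E → wrap carry → 0x7F1F
  0x7F1F + 0x44DC = 0x0C3FB
  0xC3FB + 0x2DFE = 0x0F1F9
One's-complement sum = 0xF1F9.
Checksum = ~0xF1F9 & 0xFFFF = 0x0E06.

0E06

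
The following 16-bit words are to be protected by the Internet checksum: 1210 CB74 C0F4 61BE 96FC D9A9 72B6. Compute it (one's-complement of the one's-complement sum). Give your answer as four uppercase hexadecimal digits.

One's-complement addition (fold any carry out of bit 15 back into bit 0):
  0x1210 + 0xCB74 = 0x0DD84
  0xDD84 + 0xC0F4 = 0x19E78 → wrap carry → 0x9E79
  0x9E79 + 0x61BE = 0x10037 → wrap carry → 0x0038
  0x0038 + 0x96FC = 0x09734
  0x9734 + 0xD9A9 = 0x170DD → wrap carry → 0x70DE
  0x70DE + 0x72B6 = 0x0E394
One's-complement sum = 0xE394.
Checksum = ~0xE394 & 0xFFFF = 0x1C6B.

1C6B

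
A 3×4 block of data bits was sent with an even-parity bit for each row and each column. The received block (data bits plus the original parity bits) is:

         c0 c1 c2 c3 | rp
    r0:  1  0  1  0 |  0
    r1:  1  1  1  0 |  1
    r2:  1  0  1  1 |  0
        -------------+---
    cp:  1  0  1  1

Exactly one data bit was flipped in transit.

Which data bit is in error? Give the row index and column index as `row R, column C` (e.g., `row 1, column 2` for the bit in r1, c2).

row 2, column 1

Recompute each row's even parity and compare to rp:
  r0: data parity 0, sent rp 0 → ok
  r1: data parity 1, sent rp 1 → ok
  r2: data parity 1, sent rp 0 → mismatch
Recompute each column's even parity and compare to cp:
  c0: data parity 1, sent cp 1 → ok
  c1: data parity 1, sent cp 0 → mismatch
  c2: data parity 1, sent cp 1 → ok
  c3: data parity 1, sent cp 1 → ok
Exactly one row (r2) and one column (c1) fail → the flipped bit is at their intersection.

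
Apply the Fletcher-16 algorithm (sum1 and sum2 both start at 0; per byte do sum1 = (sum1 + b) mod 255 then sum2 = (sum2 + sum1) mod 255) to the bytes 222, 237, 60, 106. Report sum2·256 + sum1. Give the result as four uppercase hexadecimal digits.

2873

Running sums (mod 255):
  after byte 0 (222): sum1=222, sum2=222
  after byte 1 (237): sum1=204, sum2=171
  after byte 2 (60): sum1=9, sum2=180
  after byte 3 (106): sum1=115, sum2=40
Checksum = sum2·256 + sum1 = 40·256 + 115 = 10355 = 0x2873.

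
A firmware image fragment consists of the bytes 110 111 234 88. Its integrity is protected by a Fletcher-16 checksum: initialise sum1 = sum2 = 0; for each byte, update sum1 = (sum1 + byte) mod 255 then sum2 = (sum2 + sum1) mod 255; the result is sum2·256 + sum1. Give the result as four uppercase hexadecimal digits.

Running sums (mod 255):
  after byte 0 (110): sum1=110, sum2=110
  after byte 1 (111): sum1=221, sum2=76
  after byte 2 (234): sum1=200, sum2=21
  after byte 3 (88): sum1=33, sum2=54
Checksum = sum2·256 + sum1 = 54·256 + 33 = 13857 = 0x3621.

3621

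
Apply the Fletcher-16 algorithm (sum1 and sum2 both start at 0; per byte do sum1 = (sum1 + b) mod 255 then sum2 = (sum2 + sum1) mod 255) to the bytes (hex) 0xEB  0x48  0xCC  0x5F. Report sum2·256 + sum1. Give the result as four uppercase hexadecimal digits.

Running sums (mod 255):
  after byte 0 (0xEB): sum1=235, sum2=235
  after byte 1 (0x48): sum1=52, sum2=32
  after byte 2 (0xCC): sum1=1, sum2=33
  after byte 3 (0x5F): sum1=96, sum2=129
Checksum = sum2·256 + sum1 = 129·256 + 96 = 33120 = 0x8160.

8160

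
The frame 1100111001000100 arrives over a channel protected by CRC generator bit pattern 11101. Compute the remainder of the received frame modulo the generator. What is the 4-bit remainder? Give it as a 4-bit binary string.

1000

Modulo-2 division of 1100111001000100 by 11101:
  pos 0: 11001 XOR 11101 = 00100
  pos 2: 10011 XOR 11101 = 01110
  pos 3: 11100 XOR 11101 = 00001
  pos 7: 10100 XOR 11101 = 01001
  pos 8: 10010 XOR 11101 = 01111
  pos 9: 11111 XOR 11101 = 00010
Remainder = 1000 (nonzero — an error is detected).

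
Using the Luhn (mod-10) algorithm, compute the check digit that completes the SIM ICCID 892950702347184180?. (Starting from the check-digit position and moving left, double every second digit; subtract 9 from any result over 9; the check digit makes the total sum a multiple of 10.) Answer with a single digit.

1

Partial digits right→left: 0 8 1 4 8 1 7 4 3 2 0 7 0 5 9 2 9 8
Double every second digit counting from the check-digit position (so the 1st, 3rd, 5th, ... of the partial from the right).
  doubled (with −9 where >9): 0 2 7 5 6 0 0 9 9 → sum 38
  kept as-is: 8 4 1 4 2 7 5 2 8 → sum 41
Total = 38 + 41 = 79.
Check digit = (10 − (79 mod 10)) mod 10 = 1.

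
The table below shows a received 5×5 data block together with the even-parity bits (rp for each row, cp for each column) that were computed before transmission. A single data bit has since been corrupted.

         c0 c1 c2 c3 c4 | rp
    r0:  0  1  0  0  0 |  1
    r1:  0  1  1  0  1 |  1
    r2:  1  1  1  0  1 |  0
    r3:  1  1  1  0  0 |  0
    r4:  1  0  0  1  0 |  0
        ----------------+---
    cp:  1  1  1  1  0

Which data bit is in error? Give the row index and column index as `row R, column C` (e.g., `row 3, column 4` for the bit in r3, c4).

Recompute each row's even parity and compare to rp:
  r0: data parity 1, sent rp 1 → ok
  r1: data parity 1, sent rp 1 → ok
  r2: data parity 0, sent rp 0 → ok
  r3: data parity 1, sent rp 0 → mismatch
  r4: data parity 0, sent rp 0 → ok
Recompute each column's even parity and compare to cp:
  c0: data parity 1, sent cp 1 → ok
  c1: data parity 0, sent cp 1 → mismatch
  c2: data parity 1, sent cp 1 → ok
  c3: data parity 1, sent cp 1 → ok
  c4: data parity 0, sent cp 0 → ok
Exactly one row (r3) and one column (c1) fail → the flipped bit is at their intersection.

row 3, column 1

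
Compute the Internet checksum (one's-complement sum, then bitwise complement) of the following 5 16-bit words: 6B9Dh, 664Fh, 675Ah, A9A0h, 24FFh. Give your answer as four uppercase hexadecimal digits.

F818

One's-complement addition (fold any carry out of bit 15 back into bit 0):
  0x6B9D + 0x664F = 0x0D1EC
  0xD1EC + 0x675A = 0x13946 → wrap carry → 0x3947
  0x3947 + 0xA9A0 = 0x0E2E7
  0xE2E7 + 0x24FF = 0x107E6 → wrap carry → 0x07E7
One's-complement sum = 0x07E7.
Checksum = ~0x07E7 & 0xFFFF = 0xF818.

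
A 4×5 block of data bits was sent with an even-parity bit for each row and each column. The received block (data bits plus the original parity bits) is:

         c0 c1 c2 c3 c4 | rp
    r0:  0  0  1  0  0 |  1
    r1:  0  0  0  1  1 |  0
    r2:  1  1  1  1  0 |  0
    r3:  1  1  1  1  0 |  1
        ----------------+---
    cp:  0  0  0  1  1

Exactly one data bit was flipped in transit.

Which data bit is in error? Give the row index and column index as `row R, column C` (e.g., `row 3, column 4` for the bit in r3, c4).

row 3, column 2

Recompute each row's even parity and compare to rp:
  r0: data parity 1, sent rp 1 → ok
  r1: data parity 0, sent rp 0 → ok
  r2: data parity 0, sent rp 0 → ok
  r3: data parity 0, sent rp 1 → mismatch
Recompute each column's even parity and compare to cp:
  c0: data parity 0, sent cp 0 → ok
  c1: data parity 0, sent cp 0 → ok
  c2: data parity 1, sent cp 0 → mismatch
  c3: data parity 1, sent cp 1 → ok
  c4: data parity 1, sent cp 1 → ok
Exactly one row (r3) and one column (c2) fail → the flipped bit is at their intersection.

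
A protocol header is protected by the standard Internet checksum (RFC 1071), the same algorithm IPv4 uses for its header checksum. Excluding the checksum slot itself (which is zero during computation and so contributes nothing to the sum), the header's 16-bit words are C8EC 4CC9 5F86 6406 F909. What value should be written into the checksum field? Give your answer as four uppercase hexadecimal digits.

2DB3

One's-complement addition (fold any carry out of bit 15 back into bit 0):
  0xC8EC + 0x4CC9 = 0x115B5 → wrap carry → 0x15B6
  0x15B6 + 0x5F86 = 0x0753C
  0x753C + 0x6406 = 0x0D942
  0xD942 + 0xF909 = 0x1D24B → wrap carry → 0xD24C
One's-complement sum = 0xD24C.
Checksum = ~0xD24C & 0xFFFF = 0x2DB3.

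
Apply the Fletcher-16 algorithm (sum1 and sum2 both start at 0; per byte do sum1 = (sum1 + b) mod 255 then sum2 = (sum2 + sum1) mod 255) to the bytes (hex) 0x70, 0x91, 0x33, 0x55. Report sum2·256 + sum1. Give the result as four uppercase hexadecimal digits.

328A

Running sums (mod 255):
  after byte 0 (0x70): sum1=112, sum2=112
  after byte 1 (0x91): sum1=2, sum2=114
  after byte 2 (0x33): sum1=53, sum2=167
  after byte 3 (0x55): sum1=138, sum2=50
Checksum = sum2·256 + sum1 = 50·256 + 138 = 12938 = 0x328A.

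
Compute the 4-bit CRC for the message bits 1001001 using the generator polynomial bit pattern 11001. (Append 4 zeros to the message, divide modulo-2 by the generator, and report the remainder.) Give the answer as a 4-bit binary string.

Append 4 zeros: 10010010000. Divide by 11001 (XOR where the leading bit is 1):
  pos 0: 10010 XOR 11001 = 01011
  pos 1: 10110 XOR 11001 = 01111
  pos 2: 11111 XOR 11001 = 00110
  pos 4: 11000 XOR 11001 = 00001
Remainder (last 4 bits) = 0100. This is the CRC / FCS.

0100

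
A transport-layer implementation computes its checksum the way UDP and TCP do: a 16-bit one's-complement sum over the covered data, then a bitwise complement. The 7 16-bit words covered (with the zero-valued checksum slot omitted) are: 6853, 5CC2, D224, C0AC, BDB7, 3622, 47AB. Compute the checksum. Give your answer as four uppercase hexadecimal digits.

6C93

One's-complement addition (fold any carry out of bit 15 back into bit 0):
  0x6853 + 0x5CC2 = 0x0C515
  0xC515 + 0xD224 = 0x19739 → wrap carry → 0x973A
  0x973A + 0xC0AC = 0x157E6 → wrap carry → 0x57E7
  0x57E7 + 0xBDB7 = 0x1159E → wrap carry → 0x159F
  0x159F + 0x3622 = 0x04BC1
  0x4BC1 + 0x47AB = 0x0936C
One's-complement sum = 0x936C.
Checksum = ~0x936C & 0xFFFF = 0x6C93.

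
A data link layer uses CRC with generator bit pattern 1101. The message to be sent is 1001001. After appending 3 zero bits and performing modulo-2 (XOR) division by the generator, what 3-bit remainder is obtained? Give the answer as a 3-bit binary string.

111

Append 3 zeros: 1001001000. Divide by 1101 (XOR where the leading bit is 1):
  pos 0: 1001 XOR 1101 = 0100
  pos 1: 1000 XOR 1101 = 0101
  pos 2: 1010 XOR 1101 = 0111
  pos 3: 1111 XOR 1101 = 0010
  pos 5: 1000 XOR 1101 = 0101
  pos 6: 1010 XOR 1101 = 0111
Remainder (last 3 bits) = 111. This is the CRC / FCS.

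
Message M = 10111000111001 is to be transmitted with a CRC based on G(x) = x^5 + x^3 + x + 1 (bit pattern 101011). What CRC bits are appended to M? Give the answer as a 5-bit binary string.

Append 5 zeros: 1011100011100100000. Divide by 101011 (XOR where the leading bit is 1):
  pos 0: 101110 XOR 101011 = 000101
  pos 3: 101001 XOR 101011 = 000010
  pos 7: 101100 XOR 101011 = 000111
  pos 10: 111100 XOR 101011 = 010111
  pos 11: 101110 XOR 101011 = 000101
Remainder (last 5 bits) = 10100. This is the CRC / FCS.

10100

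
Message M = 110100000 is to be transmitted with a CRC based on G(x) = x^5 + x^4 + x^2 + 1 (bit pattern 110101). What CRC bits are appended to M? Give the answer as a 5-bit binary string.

10110

Append 5 zeros: 11010000000000. Divide by 110101 (XOR where the leading bit is 1):
  pos 0: 110100 XOR 110101 = 000001
  pos 5: 100000 XOR 110101 = 010101
  pos 6: 101010 XOR 110101 = 011111
  pos 7: 111110 XOR 110101 = 001011
Remainder (last 5 bits) = 10110. This is the CRC / FCS.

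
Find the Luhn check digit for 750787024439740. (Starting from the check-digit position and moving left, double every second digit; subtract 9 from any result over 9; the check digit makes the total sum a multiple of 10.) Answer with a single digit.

Partial digits right→left: 0 4 7 9 3 4 4 2 0 7 8 7 0 5 7
Double every second digit counting from the check-digit position (so the 1st, 3rd, 5th, ... of the partial from the right).
  doubled (with −9 where >9): 0 5 6 8 0 7 0 5 → sum 31
  kept as-is: 4 9 4 2 7 7 5 → sum 38
Total = 31 + 38 = 69.
Check digit = (10 − (69 mod 10)) mod 10 = 1.

1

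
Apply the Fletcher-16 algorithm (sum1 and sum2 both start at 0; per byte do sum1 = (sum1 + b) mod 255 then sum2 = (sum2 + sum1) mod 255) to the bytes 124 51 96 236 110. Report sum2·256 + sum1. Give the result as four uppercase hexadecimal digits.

Running sums (mod 255):
  after byte 0 (124): sum1=124, sum2=124
  after byte 1 (51): sum1=175, sum2=44
  after byte 2 (96): sum1=16, sum2=60
  after byte 3 (236): sum1=252, sum2=57
  after byte 4 (110): sum1=107, sum2=164
Checksum = sum2·256 + sum1 = 164·256 + 107 = 42091 = 0xA46B.

A46B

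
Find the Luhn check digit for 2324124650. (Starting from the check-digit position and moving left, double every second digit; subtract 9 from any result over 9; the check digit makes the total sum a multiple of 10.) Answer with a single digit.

5

Partial digits right→left: 0 5 6 4 2 1 4 2 3 2
Double every second digit counting from the check-digit position (so the 1st, 3rd, 5th, ... of the partial from the right).
  doubled (with −9 where >9): 0 3 4 8 6 → sum 21
  kept as-is: 5 4 1 2 2 → sum 14
Total = 21 + 14 = 35.
Check digit = (10 − (35 mod 10)) mod 10 = 5.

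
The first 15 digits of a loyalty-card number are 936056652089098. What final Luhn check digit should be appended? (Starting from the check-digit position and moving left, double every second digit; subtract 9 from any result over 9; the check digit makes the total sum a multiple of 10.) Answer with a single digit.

Partial digits right→left: 8 9 0 9 8 0 2 5 6 6 5 0 6 3 9
Double every second digit counting from the check-digit position (so the 1st, 3rd, 5th, ... of the partial from the right).
  doubled (with −9 where >9): 7 0 7 4 3 1 3 9 → sum 34
  kept as-is: 9 9 0 5 6 0 3 → sum 32
Total = 34 + 32 = 66.
Check digit = (10 − (66 mod 10)) mod 10 = 4.

4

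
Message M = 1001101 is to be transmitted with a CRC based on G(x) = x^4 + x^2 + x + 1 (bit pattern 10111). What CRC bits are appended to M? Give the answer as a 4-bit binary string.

Append 4 zeros: 10011010000. Divide by 10111 (XOR where the leading bit is 1):
  pos 0: 10011 XOR 10111 = 00100
  pos 2: 10001 XOR 10111 = 00110
  pos 4: 11000 XOR 10111 = 01111
  pos 5: 11110 XOR 10111 = 01001
  pos 6: 10010 XOR 10111 = 00101
Remainder (last 4 bits) = 0101. This is the CRC / FCS.

0101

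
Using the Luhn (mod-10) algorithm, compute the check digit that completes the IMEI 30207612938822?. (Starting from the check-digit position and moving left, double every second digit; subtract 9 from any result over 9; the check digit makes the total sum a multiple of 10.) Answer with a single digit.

Partial digits right→left: 2 2 8 8 3 9 2 1 6 7 0 2 0 3
Double every second digit counting from the check-digit position (so the 1st, 3rd, 5th, ... of the partial from the right).
  doubled (with −9 where >9): 4 7 6 4 3 0 0 → sum 24
  kept as-is: 2 8 9 1 7 2 3 → sum 32
Total = 24 + 32 = 56.
Check digit = (10 − (56 mod 10)) mod 10 = 4.

4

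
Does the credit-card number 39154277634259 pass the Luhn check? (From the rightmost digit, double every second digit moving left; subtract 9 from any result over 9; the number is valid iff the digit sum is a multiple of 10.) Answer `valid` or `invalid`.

valid

From the right, keep odd positions and double even positions (subtract 9 from any doubled value over 9):
  doubled (positions 2,4,...): 1 8 3 5 8 2 6 → sum 33
  kept (positions 1,3,...): 9 2 3 7 2 5 9 → sum 37
Total = 70.
70 mod 10 = 0, so the number is valid.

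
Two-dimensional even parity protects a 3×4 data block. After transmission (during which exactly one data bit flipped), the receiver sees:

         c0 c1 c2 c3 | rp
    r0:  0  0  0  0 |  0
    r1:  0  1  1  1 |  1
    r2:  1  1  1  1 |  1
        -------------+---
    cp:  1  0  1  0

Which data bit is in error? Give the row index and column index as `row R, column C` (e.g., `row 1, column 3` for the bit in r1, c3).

Recompute each row's even parity and compare to rp:
  r0: data parity 0, sent rp 0 → ok
  r1: data parity 1, sent rp 1 → ok
  r2: data parity 0, sent rp 1 → mismatch
Recompute each column's even parity and compare to cp:
  c0: data parity 1, sent cp 1 → ok
  c1: data parity 0, sent cp 0 → ok
  c2: data parity 0, sent cp 1 → mismatch
  c3: data parity 0, sent cp 0 → ok
Exactly one row (r2) and one column (c2) fail → the flipped bit is at their intersection.

row 2, column 2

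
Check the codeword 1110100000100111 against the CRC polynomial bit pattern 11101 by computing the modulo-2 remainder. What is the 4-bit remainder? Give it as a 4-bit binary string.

Modulo-2 division of 1110100000100111 by 11101:
  pos 0: 11101 XOR 11101 = 00000
  pos 10: 10011 XOR 11101 = 01110
  pos 11: 11101 XOR 11101 = 00000
Remainder = 0000 (zero — the frame passes the CRC check).

0000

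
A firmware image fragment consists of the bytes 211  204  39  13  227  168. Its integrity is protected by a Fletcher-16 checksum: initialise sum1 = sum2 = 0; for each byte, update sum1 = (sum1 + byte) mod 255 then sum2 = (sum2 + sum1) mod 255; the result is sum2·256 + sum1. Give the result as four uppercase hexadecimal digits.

2B61

Running sums (mod 255):
  after byte 0 (211): sum1=211, sum2=211
  after byte 1 (204): sum1=160, sum2=116
  after byte 2 (39): sum1=199, sum2=60
  after byte 3 (13): sum1=212, sum2=17
  after byte 4 (227): sum1=184, sum2=201
  after byte 5 (168): sum1=97, sum2=43
Checksum = sum2·256 + sum1 = 43·256 + 97 = 11105 = 0x2B61.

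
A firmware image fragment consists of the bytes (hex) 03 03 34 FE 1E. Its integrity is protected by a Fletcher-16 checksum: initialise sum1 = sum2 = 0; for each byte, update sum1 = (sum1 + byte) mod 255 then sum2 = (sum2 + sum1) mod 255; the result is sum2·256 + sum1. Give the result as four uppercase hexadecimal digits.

Running sums (mod 255):
  after byte 0 (03): sum1=3, sum2=3
  after byte 1 (03): sum1=6, sum2=9
  after byte 2 (34): sum1=58, sum2=67
  after byte 3 (FE): sum1=57, sum2=124
  after byte 4 (1E): sum1=87, sum2=211
Checksum = sum2·256 + sum1 = 211·256 + 87 = 54103 = 0xD357.

D357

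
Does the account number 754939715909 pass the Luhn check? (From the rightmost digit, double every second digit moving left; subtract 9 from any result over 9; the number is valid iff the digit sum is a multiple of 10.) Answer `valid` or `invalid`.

invalid

From the right, keep odd positions and double even positions (subtract 9 from any doubled value over 9):
  doubled (positions 2,4,...): 0 1 5 6 8 5 → sum 25
  kept (positions 1,3,...): 9 9 1 9 9 5 → sum 42
Total = 67.
67 mod 10 = 7, so the number is invalid.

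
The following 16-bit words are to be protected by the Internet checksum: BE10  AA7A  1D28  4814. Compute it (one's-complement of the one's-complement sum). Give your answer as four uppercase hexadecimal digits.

3238

One's-complement addition (fold any carry out of bit 15 back into bit 0):
  0xBE10 + 0xAA7A = 0x1688A → wrap carry → 0x688B
  0x688B + 0x1D28 = 0x085B3
  0x85B3 + 0x4814 = 0x0CDC7
One's-complement sum = 0xCDC7.
Checksum = ~0xCDC7 & 0xFFFF = 0x3238.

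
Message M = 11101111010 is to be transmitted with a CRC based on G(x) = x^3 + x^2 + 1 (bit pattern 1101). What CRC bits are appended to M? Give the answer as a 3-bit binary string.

100

Append 3 zeros: 11101111010000. Divide by 1101 (XOR where the leading bit is 1):
  pos 0: 1110 XOR 1101 = 0011
  pos 2: 1111 XOR 1101 = 0010
  pos 4: 1011 XOR 1101 = 0110
  pos 5: 1100 XOR 1101 = 0001
  pos 8: 1100 XOR 1101 = 0001
Remainder (last 3 bits) = 100. This is the CRC / FCS.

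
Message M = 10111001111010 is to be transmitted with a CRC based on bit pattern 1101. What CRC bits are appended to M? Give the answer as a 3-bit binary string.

110

Append 3 zeros: 10111001111010000. Divide by 1101 (XOR where the leading bit is 1):
  pos 0: 1011 XOR 1101 = 0110
  pos 1: 1101 XOR 1101 = 0000
  pos 7: 1111 XOR 1101 = 0010
  pos 9: 1001 XOR 1101 = 0100
  pos 10: 1000 XOR 1101 = 0101
  pos 11: 1010 XOR 1101 = 0111
  pos 12: 1110 XOR 1101 = 0011
Remainder (last 3 bits) = 110. This is the CRC / FCS.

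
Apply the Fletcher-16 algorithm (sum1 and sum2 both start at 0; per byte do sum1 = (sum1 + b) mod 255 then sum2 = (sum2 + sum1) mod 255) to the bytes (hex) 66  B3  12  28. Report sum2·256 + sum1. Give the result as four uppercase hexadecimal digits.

Running sums (mod 255):
  after byte 0 (66): sum1=102, sum2=102
  after byte 1 (B3): sum1=26, sum2=128
  after byte 2 (12): sum1=44, sum2=172
  after byte 3 (28): sum1=84, sum2=1
Checksum = sum2·256 + sum1 = 1·256 + 84 = 340 = 0x0154.

0154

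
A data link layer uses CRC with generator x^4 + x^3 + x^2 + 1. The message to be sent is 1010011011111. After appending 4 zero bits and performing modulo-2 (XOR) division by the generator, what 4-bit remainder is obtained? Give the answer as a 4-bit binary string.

0111

Append 4 zeros: 10100110111110000. Divide by 11101 (XOR where the leading bit is 1):
  pos 0: 10100 XOR 11101 = 01001
  pos 1: 10011 XOR 11101 = 01110
  pos 2: 11101 XOR 11101 = 00000
  pos 8: 11111 XOR 11101 = 00010
  pos 11: 10000 XOR 11101 = 01101
  pos 12: 11010 XOR 11101 = 00111
Remainder (last 4 bits) = 0111. This is the CRC / FCS.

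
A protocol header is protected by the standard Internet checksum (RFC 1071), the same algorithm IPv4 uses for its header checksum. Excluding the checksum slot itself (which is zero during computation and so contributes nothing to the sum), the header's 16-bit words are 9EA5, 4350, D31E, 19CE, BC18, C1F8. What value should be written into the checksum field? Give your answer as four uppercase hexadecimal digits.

B30B

One's-complement addition (fold any carry out of bit 15 back into bit 0):
  0x9EA5 + 0x4350 = 0x0E1F5
  0xE1F5 + 0xD31E = 0x1B513 → wrap carry → 0xB514
  0xB514 + 0x19CE = 0x0CEE2
  0xCEE2 + 0xBC18 = 0x18AFA → wrap carry → 0x8AFB
  0x8AFB + 0xC1F8 = 0x14CF3 → wrap carry → 0x4CF4
One's-complement sum = 0x4CF4.
Checksum = ~0x4CF4 & 0xFFFF = 0xB30B.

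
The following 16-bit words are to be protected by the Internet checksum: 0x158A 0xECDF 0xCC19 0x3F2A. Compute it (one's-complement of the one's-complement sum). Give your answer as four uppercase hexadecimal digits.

F251

One's-complement addition (fold any carry out of bit 15 back into bit 0):
  0x158A + 0xECDF = 0x10269 → wrap carry → 0x026A
  0x026A + 0xCC19 = 0x0CE83
  0xCE83 + 0x3F2A = 0x10DAD → wrap carry → 0x0DAE
One's-complement sum = 0x0DAE.
Checksum = ~0x0DAE & 0xFFFF = 0xF251.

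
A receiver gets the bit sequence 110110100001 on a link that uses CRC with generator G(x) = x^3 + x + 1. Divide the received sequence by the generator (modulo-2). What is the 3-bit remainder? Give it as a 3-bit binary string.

000

Modulo-2 division of 110110100001 by 1011:
  pos 0: 1101 XOR 1011 = 0110
  pos 1: 1101 XOR 1011 = 0110
  pos 2: 1100 XOR 1011 = 0111
  pos 3: 1111 XOR 1011 = 0100
  pos 4: 1000 XOR 1011 = 0011
  pos 6: 1100 XOR 1011 = 0111
  pos 7: 1110 XOR 1011 = 0101
  pos 8: 1011 XOR 1011 = 0000
Remainder = 000 (zero — the frame passes the CRC check).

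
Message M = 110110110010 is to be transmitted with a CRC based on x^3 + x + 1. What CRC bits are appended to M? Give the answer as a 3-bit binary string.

Append 3 zeros: 110110110010000. Divide by 1011 (XOR where the leading bit is 1):
  pos 0: 1101 XOR 1011 = 0110
  pos 1: 1101 XOR 1011 = 0110
  pos 2: 1100 XOR 1011 = 0111
  pos 3: 1111 XOR 1011 = 0100
  pos 4: 1001 XOR 1011 = 0010
  pos 6: 1000 XOR 1011 = 0011
  pos 8: 1110 XOR 1011 = 0101
  pos 9: 1010 XOR 1011 = 0001
Remainder (last 3 bits) = 100. This is the CRC / FCS.

100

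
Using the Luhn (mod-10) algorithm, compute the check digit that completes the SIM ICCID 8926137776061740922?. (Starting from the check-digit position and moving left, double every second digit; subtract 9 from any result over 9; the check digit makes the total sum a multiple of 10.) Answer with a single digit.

Partial digits right→left: 2 2 9 0 4 7 1 6 0 6 7 7 7 3 1 6 2 9 8
Double every second digit counting from the check-digit position (so the 1st, 3rd, 5th, ... of the partial from the right).
  doubled (with −9 where >9): 4 9 8 2 0 5 5 2 4 7 → sum 46
  kept as-is: 2 0 7 6 6 7 3 6 9 → sum 46
Total = 46 + 46 = 92.
Check digit = (10 − (92 mod 10)) mod 10 = 8.

8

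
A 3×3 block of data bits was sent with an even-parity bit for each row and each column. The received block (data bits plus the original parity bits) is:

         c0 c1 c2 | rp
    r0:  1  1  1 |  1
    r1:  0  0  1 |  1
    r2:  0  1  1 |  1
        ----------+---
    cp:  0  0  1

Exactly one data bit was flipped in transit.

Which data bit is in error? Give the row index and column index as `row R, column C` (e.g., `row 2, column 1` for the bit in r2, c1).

row 2, column 0

Recompute each row's even parity and compare to rp:
  r0: data parity 1, sent rp 1 → ok
  r1: data parity 1, sent rp 1 → ok
  r2: data parity 0, sent rp 1 → mismatch
Recompute each column's even parity and compare to cp:
  c0: data parity 1, sent cp 0 → mismatch
  c1: data parity 0, sent cp 0 → ok
  c2: data parity 1, sent cp 1 → ok
Exactly one row (r2) and one column (c0) fail → the flipped bit is at their intersection.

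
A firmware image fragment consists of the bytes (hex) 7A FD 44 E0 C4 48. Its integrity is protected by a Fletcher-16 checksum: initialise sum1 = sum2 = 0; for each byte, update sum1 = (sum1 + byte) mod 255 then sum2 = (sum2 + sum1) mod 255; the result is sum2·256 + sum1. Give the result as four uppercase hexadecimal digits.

5AAA

Running sums (mod 255):
  after byte 0 (7A): sum1=122, sum2=122
  after byte 1 (FD): sum1=120, sum2=242
  after byte 2 (44): sum1=188, sum2=175
  after byte 3 (E0): sum1=157, sum2=77
  after byte 4 (C4): sum1=98, sum2=175
  after byte 5 (48): sum1=170, sum2=90
Checksum = sum2·256 + sum1 = 90·256 + 170 = 23210 = 0x5AAA.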